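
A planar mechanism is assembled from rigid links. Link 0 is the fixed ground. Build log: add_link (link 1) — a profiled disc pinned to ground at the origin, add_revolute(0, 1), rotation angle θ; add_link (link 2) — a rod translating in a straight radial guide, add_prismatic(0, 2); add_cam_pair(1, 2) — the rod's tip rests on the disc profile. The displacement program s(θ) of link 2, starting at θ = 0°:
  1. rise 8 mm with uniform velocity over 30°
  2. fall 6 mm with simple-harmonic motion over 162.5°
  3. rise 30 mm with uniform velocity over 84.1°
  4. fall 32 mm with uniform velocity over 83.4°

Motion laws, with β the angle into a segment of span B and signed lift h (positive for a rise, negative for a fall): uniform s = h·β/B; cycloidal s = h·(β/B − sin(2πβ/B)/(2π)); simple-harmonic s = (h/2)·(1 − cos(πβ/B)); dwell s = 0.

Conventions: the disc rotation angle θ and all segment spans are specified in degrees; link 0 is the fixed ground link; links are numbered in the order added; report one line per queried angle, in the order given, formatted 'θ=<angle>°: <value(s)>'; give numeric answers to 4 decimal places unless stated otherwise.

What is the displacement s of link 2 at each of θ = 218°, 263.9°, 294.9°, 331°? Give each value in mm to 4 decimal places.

seg 1 [0°–30°] uniform, h=8: full span → s += 8 → s = 8.0000
seg 2 [30°–192.5°] simple-harmonic, h=-6: full span → s += -6 → s = 2.0000
seg 3 [192.5°–276.6°] uniform, h=30: θ=218° here. β=25.5, B=84.1. 30·25.5/84.1 = 9.0963 → s = 11.0963
seg 3 [192.5°–276.6°] uniform, h=30: θ=263.9° here. β=71.4, B=84.1. 30·71.4/84.1 = 25.4697 → s = 27.4697
seg 3 [192.5°–276.6°] uniform, h=30: full span → s += 30 → s = 32.0000
seg 4 [276.6°–360°] uniform, h=-32: θ=294.9° here. β=18.3, B=83.4. -32·18.3/83.4 = -7.0216 → s = 24.9784
seg 4 [276.6°–360°] uniform, h=-32: θ=331° here. β=54.4, B=83.4. -32·54.4/83.4 = -20.8729 → s = 11.1271

θ=218°: 11.0963
θ=263.9°: 27.4697
θ=294.9°: 24.9784
θ=331°: 11.1271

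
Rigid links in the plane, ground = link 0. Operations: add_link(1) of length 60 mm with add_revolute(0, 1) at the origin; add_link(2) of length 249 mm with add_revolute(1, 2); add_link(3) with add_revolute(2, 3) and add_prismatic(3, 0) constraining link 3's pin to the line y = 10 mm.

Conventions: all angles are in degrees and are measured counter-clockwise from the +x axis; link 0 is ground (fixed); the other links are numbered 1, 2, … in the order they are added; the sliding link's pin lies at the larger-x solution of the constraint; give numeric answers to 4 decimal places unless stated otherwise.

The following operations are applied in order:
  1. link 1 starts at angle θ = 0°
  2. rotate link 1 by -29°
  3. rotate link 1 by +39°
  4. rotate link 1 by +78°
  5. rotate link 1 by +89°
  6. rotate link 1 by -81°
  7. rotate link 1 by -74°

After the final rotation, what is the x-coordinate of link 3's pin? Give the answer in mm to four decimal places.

geometry: r = 60 mm, L = 249 mm, e = 10 mm; θ starts at 0°
rotate link 1 by -29°: θ ← 0° -29° = -29°
rotate link 1 by +39°: θ ← -29° +39° = 10°
rotate link 1 by +78°: θ ← 10° +78° = 88°
rotate link 1 by +89°: θ ← 88° +89° = 177°
rotate link 1 by -81°: θ ← 177° -81° = 96°
rotate link 1 by -74°: θ ← 96° -74° = 22°
crank pin P = (r cos θ, r sin θ) = (55.631031, 22.476396)
h = r sin θ − e = 22.476396 − 10 = 12.476396
x = r cos θ + √(L² − h²) = 55.631031 + 248.687232 = 304.318264

304.3183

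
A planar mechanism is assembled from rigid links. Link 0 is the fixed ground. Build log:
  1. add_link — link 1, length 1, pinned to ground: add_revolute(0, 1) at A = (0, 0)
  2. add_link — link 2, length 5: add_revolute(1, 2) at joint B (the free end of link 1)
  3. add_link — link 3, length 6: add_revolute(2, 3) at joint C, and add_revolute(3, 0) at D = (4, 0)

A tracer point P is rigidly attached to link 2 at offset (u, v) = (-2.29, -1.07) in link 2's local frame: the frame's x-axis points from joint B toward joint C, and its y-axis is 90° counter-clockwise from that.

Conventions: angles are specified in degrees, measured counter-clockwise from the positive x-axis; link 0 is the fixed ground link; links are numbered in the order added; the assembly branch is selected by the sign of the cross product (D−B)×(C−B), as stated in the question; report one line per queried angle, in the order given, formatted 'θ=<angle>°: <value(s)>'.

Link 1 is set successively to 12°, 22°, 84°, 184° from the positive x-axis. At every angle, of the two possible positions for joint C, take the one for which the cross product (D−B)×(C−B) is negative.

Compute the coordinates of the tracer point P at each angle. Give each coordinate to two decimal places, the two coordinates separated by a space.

A=(0,0), D=(4.00,0)
θ=12°: B = A + 1.00·(cos12°, sin12°) = (0.9781, 0.2079)
θ=12°: |BD| = 3.0290
θ=12°: circle(B,5.00) ∩ circle(D,6.00): a=-0.3013, h=4.9909
θ=12°:   candidates: C₊=(1.0202,5.2077) cross=15.117; C₋=(0.3350,-4.7506) cross=-15.117
θ=12°:   branch - wants cross < 0 → take C=(0.3350,-4.7506) (cross=-15.117)
θ=12°: ex = (C−B)/|BC| = (-0.1286,-0.9917); ey = (0.9917,-0.1286)
θ=12°: P = B + -2.29·ex + -1.07·ey = (0.2116,2.6165)
θ=22°: B = A + 1.00·(cos22°, sin22°) = (0.9272, 0.3746)
θ=22°: |BD| = 3.0956
θ=22°: circle(B,5.00) ∩ circle(D,6.00): a=-0.2290, h=4.9948
θ=22°:   candidates: C₊=(1.3043,5.3604) cross=15.462; C₋=(0.0955,-4.5557) cross=-15.462
θ=22°:   branch - wants cross < 0 → take C=(0.0955,-4.5557) (cross=-15.462)
θ=22°: ex = (C−B)/|BC| = (-0.1663,-0.9861); ey = (0.9861,-0.1663)
θ=22°: P = B + -2.29·ex + -1.07·ey = (0.2530,2.8107)
θ=84°: B = A + 1.00·(cos84°, sin84°) = (0.1045, 0.9945)
θ=84°: |BD| = 4.0204
θ=84°: circle(B,5.00) ∩ circle(D,6.00): a=0.6422, h=4.9586
θ=84°:   candidates: C₊=(1.9534,5.6401) cross=19.936; C₋=(-0.4998,-3.9688) cross=-19.936
θ=84°:   branch - wants cross < 0 → take C=(-0.4998,-3.9688) (cross=-19.936)
θ=84°: ex = (C−B)/|BC| = (-0.1209,-0.9927); ey = (0.9927,-0.1209)
θ=84°: P = B + -2.29·ex + -1.07·ey = (-0.6808,3.3971)
θ=184°: B = A + 1.00·(cos184°, sin184°) = (-0.9976, -0.0698)
θ=184°: |BD| = 4.9981
θ=184°: circle(B,5.00) ∩ circle(D,6.00): a=1.3986, h=4.8004
θ=184°:   candidates: C₊=(0.3339,4.7497) cross=23.993; C₋=(0.4679,-4.8502) cross=-23.993
θ=184°:   branch - wants cross < 0 → take C=(0.4679,-4.8502) (cross=-23.993)
θ=184°: ex = (C−B)/|BC| = (0.2931,-0.9561); ey = (0.9561,0.2931)
θ=184°: P = B + -2.29·ex + -1.07·ey = (-2.6918,1.8061)

θ=12°: 0.21 2.62
θ=22°: 0.25 2.81
θ=84°: -0.68 3.40
θ=184°: -2.69 1.81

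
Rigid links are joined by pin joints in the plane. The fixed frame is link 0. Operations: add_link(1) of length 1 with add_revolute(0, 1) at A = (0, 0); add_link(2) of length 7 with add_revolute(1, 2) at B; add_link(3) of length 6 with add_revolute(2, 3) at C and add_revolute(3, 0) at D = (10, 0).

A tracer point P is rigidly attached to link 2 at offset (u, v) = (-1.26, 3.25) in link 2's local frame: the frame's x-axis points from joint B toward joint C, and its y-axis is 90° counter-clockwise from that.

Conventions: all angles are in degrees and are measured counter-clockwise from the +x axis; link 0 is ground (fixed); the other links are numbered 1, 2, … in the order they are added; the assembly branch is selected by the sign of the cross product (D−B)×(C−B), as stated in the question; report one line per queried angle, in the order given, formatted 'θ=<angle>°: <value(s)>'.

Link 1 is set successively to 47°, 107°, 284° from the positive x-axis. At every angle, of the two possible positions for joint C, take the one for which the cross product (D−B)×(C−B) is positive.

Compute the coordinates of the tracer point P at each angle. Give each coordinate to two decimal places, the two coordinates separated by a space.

A=(0,0), D=(10.00,0)
θ=47°: B = A + 1.00·(cos47°, sin47°) = (0.6820, 0.7314)
θ=47°: |BD| = 9.3467
θ=47°: circle(B,7.00) ∩ circle(D,6.00): a=5.3688, h=4.4918
θ=47°:   candidates: C₊=(6.3858,4.7893) cross=41.983; C₋=(5.6828,-4.1668) cross=-41.983
θ=47°:   branch + wants cross > 0 → take C=(6.3858,4.7893) (cross=41.983)
θ=47°: ex = (C−B)/|BC| = (0.8148,0.5797); ey = (-0.5797,0.8148)
θ=47°: P = B + -1.26·ex + 3.25·ey = (-2.2287,2.6491)
θ=107°: B = A + 1.00·(cos107°, sin107°) = (-0.2924, 0.9563)
θ=107°: |BD| = 10.3367
θ=107°: circle(B,7.00) ∩ circle(D,6.00): a=5.7972, h=3.9234
θ=107°:   candidates: C₊=(5.8429,4.3265) cross=40.555; C₋=(5.1170,-3.4866) cross=-40.555
θ=107°:   branch + wants cross > 0 → take C=(5.8429,4.3265) (cross=40.555)
θ=107°: ex = (C−B)/|BC| = (0.8765,0.4815); ey = (-0.4815,0.8765)
θ=107°: P = B + -1.26·ex + 3.25·ey = (-2.9615,3.1982)
θ=284°: B = A + 1.00·(cos284°, sin284°) = (0.2419, -0.9703)
θ=284°: |BD| = 9.8062
θ=284°: circle(B,7.00) ∩ circle(D,6.00): a=5.5659, h=4.2450
θ=284°:   candidates: C₊=(5.3605,3.8046) cross=41.628; C₋=(6.2006,-4.6438) cross=-41.628
θ=284°:   branch + wants cross > 0 → take C=(5.3605,3.8046) (cross=41.628)
θ=284°: ex = (C−B)/|BC| = (0.7312,0.6821); ey = (-0.6821,0.7312)
θ=284°: P = B + -1.26·ex + 3.25·ey = (-2.8964,0.5467)

θ=47°: -2.23 2.65
θ=107°: -2.96 3.20
θ=284°: -2.90 0.55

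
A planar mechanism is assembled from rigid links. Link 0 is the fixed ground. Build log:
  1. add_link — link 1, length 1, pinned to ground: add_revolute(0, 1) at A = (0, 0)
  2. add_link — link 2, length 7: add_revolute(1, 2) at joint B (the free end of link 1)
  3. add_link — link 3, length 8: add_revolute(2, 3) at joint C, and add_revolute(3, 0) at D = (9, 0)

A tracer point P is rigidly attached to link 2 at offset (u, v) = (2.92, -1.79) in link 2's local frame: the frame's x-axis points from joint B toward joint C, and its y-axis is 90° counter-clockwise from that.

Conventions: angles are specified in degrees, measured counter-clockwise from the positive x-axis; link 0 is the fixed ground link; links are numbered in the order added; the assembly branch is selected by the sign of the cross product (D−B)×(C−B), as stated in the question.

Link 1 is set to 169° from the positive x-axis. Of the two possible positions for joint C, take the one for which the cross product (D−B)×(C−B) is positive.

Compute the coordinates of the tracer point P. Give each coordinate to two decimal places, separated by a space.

A=(0,0), D=(9.00,0)
B = A + 1.00·(cos169°, sin169°) = (-0.9816, 0.1908)
|BD| = 9.9835
circle(B,7.00) ∩ circle(D,8.00): a=4.2405, h=5.5694
  candidates: C₊=(3.3645,5.6782) cross=55.602; C₋=(3.1516,-5.4586) cross=-55.602
  branch + wants cross > 0 → take C=(3.3645,5.6782) (cross=55.602)
ex = (C−B)/|BC| = (0.6209,0.7839); ey = (-0.7839,0.6209)
P = B + 2.92·ex + -1.79·ey = (2.2345,1.3684)

2.23 1.37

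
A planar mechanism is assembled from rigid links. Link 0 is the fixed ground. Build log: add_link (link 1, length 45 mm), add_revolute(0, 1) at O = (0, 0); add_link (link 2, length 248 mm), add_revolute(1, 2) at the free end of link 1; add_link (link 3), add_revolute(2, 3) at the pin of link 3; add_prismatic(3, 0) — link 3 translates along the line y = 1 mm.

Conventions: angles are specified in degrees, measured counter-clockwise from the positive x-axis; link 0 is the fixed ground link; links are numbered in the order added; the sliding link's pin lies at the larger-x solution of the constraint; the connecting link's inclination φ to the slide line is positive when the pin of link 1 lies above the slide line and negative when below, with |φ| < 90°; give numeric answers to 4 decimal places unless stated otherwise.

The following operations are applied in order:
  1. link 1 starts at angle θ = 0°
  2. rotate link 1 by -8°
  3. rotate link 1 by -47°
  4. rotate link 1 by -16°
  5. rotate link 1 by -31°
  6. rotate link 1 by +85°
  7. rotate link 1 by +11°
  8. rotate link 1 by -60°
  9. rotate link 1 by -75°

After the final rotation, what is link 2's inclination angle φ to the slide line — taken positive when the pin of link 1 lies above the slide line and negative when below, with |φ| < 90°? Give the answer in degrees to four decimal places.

geometry: r = 45 mm, L = 248 mm, e = 1 mm; θ starts at 0°
rotate link 1 by -8°: θ ← 0° -8° = -8°
rotate link 1 by -47°: θ ← -8° -47° = -55°
rotate link 1 by -16°: θ ← -55° -16° = -71°
rotate link 1 by -31°: θ ← -71° -31° = -102°
rotate link 1 by +85°: θ ← -102° +85° = -17°
rotate link 1 by +11°: θ ← -17° +11° = -6°
rotate link 1 by -60°: θ ← -6° -60° = -66°
rotate link 1 by -75°: θ ← -66° -75° = -141°
h = r sin θ − e = -28.319418 − 1 = -29.319418
sin φ = h / L = -29.319418 / 248 = -0.11822346
φ = arcsin(-0.11822346) = -6.789584°

-6.7896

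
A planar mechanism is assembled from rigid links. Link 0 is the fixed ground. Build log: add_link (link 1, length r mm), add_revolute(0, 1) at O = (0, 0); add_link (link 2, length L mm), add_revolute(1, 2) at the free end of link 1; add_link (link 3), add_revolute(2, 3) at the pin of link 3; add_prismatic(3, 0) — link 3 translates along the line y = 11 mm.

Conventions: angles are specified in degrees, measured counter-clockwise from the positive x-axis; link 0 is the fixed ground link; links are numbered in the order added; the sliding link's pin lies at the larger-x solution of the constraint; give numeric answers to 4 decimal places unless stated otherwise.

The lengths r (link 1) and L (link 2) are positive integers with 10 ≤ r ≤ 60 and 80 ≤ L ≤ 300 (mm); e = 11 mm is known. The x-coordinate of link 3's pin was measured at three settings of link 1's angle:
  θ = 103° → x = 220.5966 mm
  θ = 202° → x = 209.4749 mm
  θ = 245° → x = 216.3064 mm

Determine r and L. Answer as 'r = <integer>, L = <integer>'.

constraint per measurement: (x − r cos θ)² + (r sin θ − e)² = L²
subtracting the θ₁ and θ₂ equations cancels the r² and L² terms:
r = (x₁² − x₂²) / (2[(x₁cos θ₁ + e sin θ₁) − (x₂cos θ₂ + e sin θ₂)]) = 15.0000 → r = 15
L² = (x₁ − r cos θ₁)² + (r sin θ₁ − e)² = 50176.0209 → L = 224.0000 → L = 224
check at θ₃=245°: x = 216.3064 (printed 216.3064) ✓

r = 15, L = 224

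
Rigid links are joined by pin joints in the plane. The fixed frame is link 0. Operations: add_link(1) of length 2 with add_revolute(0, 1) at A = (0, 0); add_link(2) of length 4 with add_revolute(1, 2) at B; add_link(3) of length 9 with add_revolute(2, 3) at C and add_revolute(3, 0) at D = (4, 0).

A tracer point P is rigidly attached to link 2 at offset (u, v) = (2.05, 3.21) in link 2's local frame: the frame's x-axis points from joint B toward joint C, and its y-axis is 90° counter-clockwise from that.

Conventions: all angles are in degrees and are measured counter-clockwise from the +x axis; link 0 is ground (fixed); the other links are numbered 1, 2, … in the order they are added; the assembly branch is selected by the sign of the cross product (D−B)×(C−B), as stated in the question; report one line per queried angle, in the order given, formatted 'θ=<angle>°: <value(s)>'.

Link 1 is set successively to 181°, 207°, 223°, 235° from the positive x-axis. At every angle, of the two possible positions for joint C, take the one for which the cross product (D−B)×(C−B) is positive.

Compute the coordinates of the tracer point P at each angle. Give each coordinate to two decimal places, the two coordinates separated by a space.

A=(0,0), D=(4.00,0)
θ=181°: B = A + 2.00·(cos181°, sin181°) = (-1.9997, -0.0349)
θ=181°: |BD| = 5.9998
θ=181°: circle(B,4.00) ∩ circle(D,9.00): a=-2.4170, h=3.1872
θ=181°:   candidates: C₊=(-4.4351,3.1382) cross=19.123; C₋=(-4.3981,-3.2361) cross=-19.123
θ=181°:   branch + wants cross > 0 → take C=(-4.4351,3.1382) (cross=19.123)
θ=181°: ex = (C−B)/|BC| = (-0.6089,0.7933); ey = (-0.7933,-0.6089)
θ=181°: P = B + 2.05·ex + 3.21·ey = (-5.7943,-0.3631)
θ=207°: B = A + 2.00·(cos207°, sin207°) = (-1.7820, -0.9080)
θ=207°: |BD| = 5.8529
θ=207°: circle(B,4.00) ∩ circle(D,9.00): a=-2.6264, h=3.0170
θ=207°:   candidates: C₊=(-4.8446,1.6650) cross=17.658; C₋=(-3.9086,-4.2959) cross=-17.658
θ=207°:   branch + wants cross > 0 → take C=(-4.8446,1.6650) (cross=17.658)
θ=207°: ex = (C−B)/|BC| = (-0.7657,0.6432); ey = (-0.6432,-0.7657)
θ=207°: P = B + 2.05·ex + 3.21·ey = (-5.4164,-2.0471)
θ=223°: B = A + 2.00·(cos223°, sin223°) = (-1.4627, -1.3640)
θ=223°: |BD| = 5.6304
θ=223°: circle(B,4.00) ∩ circle(D,9.00): a=-2.9570, h=2.6937
θ=223°:   candidates: C₊=(-4.9842,0.5331) cross=15.167; C₋=(-3.6791,-4.6938) cross=-15.167
θ=223°:   branch + wants cross > 0 → take C=(-4.9842,0.5331) (cross=15.167)
θ=223°: ex = (C−B)/|BC| = (-0.8804,0.4743); ey = (-0.4743,-0.8804)
θ=223°: P = B + 2.05·ex + 3.21·ey = (-4.7899,-3.2177)
θ=235°: B = A + 2.00·(cos235°, sin235°) = (-1.1472, -1.6383)
θ=235°: |BD| = 5.4016
θ=235°: circle(B,4.00) ∩ circle(D,9.00): a=-3.3159, h=2.2371
θ=235°:   candidates: C₊=(-4.9854,-0.5123) cross=12.084; C₋=(-3.6284,-4.7757) cross=-12.084
θ=235°:   branch + wants cross > 0 → take C=(-4.9854,-0.5123) (cross=12.084)
θ=235°: ex = (C−B)/|BC| = (-0.9596,0.2815); ey = (-0.2815,-0.9596)
θ=235°: P = B + 2.05·ex + 3.21·ey = (-4.0179,-4.1414)

θ=181°: -5.79 -0.36
θ=207°: -5.42 -2.05
θ=223°: -4.79 -3.22
θ=235°: -4.02 -4.14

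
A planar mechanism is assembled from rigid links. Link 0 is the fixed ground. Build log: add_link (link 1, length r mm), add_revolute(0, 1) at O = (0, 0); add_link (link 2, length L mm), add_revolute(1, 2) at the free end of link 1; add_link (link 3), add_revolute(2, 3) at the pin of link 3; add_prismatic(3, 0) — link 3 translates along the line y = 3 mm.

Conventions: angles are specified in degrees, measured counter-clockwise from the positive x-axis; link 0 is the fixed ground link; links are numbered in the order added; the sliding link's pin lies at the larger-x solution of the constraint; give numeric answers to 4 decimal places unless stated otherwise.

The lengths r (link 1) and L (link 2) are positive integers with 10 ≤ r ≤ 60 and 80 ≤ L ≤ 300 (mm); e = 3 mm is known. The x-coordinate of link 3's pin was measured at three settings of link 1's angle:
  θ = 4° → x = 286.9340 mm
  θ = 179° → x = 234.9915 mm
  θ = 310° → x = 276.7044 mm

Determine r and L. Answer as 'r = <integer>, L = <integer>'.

constraint per measurement: (x − r cos θ)² + (r sin θ − e)² = L²
subtracting the θ₁ and θ₂ equations cancels the r² and L² terms:
r = (x₁² − x₂²) / (2[(x₁cos θ₁ + e sin θ₁) − (x₂cos θ₂ + e sin θ₂)]) = 26.0000 → r = 26
L² = (x₁ − r cos θ₁)² + (r sin θ₁ − e)² = 68121.0161 → L = 261.0000 → L = 261
check at θ₃=310°: x = 276.7044 (printed 276.7044) ✓

r = 26, L = 261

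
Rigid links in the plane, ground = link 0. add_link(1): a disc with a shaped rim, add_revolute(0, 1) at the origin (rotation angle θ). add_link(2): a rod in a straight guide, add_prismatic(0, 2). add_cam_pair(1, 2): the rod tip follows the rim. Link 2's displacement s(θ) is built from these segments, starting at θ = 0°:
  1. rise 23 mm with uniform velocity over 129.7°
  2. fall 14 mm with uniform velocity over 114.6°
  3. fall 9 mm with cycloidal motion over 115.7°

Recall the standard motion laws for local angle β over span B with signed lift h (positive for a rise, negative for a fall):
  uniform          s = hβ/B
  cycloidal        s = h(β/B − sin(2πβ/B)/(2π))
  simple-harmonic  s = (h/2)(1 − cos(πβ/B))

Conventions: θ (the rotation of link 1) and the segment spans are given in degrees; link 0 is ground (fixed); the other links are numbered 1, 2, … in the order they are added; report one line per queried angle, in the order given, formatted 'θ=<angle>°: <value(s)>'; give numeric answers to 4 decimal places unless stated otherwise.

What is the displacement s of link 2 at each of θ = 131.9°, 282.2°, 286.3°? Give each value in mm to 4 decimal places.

segment 1 (0° to 129.7°, uniform, h = 23) is passed completely: s = 0.0000 + (23) = 23.0000
θ = 131.9° falls in segment 2 (129.7° to 244.3°, uniform, h = -14): β = 131.9 − 129.7 = 2.2°, B = 114.6°; Δs = -14·2.2/114.6 = -0.2688; s = 23.0000 − 0.2688 = 22.7312
segment 2 (129.7° to 244.3°, uniform, h = -14) is passed completely: s = 23.0000 + (-14) = 9.0000
θ = 282.2° falls in segment 3 (244.3° to 360°, cycloidal, h = -9): β = 282.2 − 244.3 = 37.9°, B = 115.7°; Δs = -9·(0.3276 − sin(2π·0.3276)/(2π)) = -1.6825; s = 9.0000 − 1.6825 = 7.3175
θ = 286.3° falls in segment 3 (244.3° to 360°, cycloidal, h = -9): β = 286.3 − 244.3 = 42°, B = 115.7°; Δs = -9·(0.3630 − sin(2π·0.3630)/(2π)) = -2.1808; s = 9.0000 − 2.1808 = 6.8192

θ=131.9°: 22.7312
θ=282.2°: 7.3175
θ=286.3°: 6.8192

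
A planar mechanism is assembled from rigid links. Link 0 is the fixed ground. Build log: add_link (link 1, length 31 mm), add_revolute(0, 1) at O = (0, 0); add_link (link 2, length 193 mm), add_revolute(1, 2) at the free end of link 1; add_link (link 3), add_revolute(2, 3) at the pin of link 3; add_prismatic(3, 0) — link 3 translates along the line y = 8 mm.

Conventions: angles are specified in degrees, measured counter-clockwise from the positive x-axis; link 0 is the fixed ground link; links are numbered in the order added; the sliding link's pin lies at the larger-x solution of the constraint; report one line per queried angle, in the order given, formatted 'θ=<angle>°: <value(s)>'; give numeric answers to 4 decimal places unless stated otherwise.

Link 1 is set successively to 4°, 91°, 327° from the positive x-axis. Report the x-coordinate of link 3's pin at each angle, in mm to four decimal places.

geometry: r = 31 mm, L = 193 mm, e = 8 mm
θ=4°: crank pin P = (r cos θ, r sin θ) = (30.924486, 2.162451)
θ=4°: h = r sin θ − e = 2.162451 − 8 = -5.837549
θ=4°: x = r cos θ + √(L² − h²) = 30.924486 + 192.911697 = 223.836183
θ=91°: crank pin P = (r cos θ, r sin θ) = (-0.541025, 30.995279)
θ=91°: h = r sin θ − e = 30.995279 − 8 = 22.995279
θ=91°: x = r cos θ + √(L² − h²) = -0.541025 + 191.625200 = 191.084175
θ=327°: crank pin P = (r cos θ, r sin θ) = (25.998788, -16.883810)
θ=327°: h = r sin θ − e = -16.883810 − 8 = -24.883810
θ=327°: x = r cos θ + √(L² − h²) = 25.998788 + 191.389122 = 217.387910

θ=4°: 223.8362
θ=91°: 191.0842
θ=327°: 217.3879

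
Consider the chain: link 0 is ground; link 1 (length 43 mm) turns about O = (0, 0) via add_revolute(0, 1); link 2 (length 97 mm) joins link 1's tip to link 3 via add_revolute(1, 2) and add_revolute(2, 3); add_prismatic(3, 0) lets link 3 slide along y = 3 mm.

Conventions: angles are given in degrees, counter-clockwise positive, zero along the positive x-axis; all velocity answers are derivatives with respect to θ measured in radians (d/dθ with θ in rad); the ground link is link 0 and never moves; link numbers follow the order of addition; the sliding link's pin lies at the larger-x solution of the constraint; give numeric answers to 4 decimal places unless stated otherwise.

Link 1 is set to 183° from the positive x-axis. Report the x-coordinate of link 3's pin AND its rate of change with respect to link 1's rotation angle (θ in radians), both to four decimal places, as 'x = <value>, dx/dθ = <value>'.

geometry: r = 43 mm, L = 97 mm, e = 3 mm
crank pin P = (r cos θ, r sin θ) = (-42.941070, -2.250446)
h = r sin θ − e = -2.250446 − 3 = -5.250446
x = r cos θ + √(L² − h²) = -42.941070 + 96.857797 = 53.916727
dx/dθ = −r sin θ − h·r cos θ/√(L² − h²) (θ in radians; h = -5.250446) = -0.077294

x = 53.9167, dx/dθ = -0.0773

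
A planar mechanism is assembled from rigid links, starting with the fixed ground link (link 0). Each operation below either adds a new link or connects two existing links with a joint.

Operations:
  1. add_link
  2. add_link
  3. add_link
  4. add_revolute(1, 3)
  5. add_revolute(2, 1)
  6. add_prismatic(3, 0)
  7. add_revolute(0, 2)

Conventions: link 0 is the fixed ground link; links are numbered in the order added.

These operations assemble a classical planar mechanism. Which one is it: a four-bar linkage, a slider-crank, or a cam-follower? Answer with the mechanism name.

links: 4 (incl. ground); joints: 3 revolute, 1 prismatic, 0 higher (cam) pair, forming one closed loop
4 links, 3 revolutes + 1 prismatic in one loop → slider-crank

slider-crank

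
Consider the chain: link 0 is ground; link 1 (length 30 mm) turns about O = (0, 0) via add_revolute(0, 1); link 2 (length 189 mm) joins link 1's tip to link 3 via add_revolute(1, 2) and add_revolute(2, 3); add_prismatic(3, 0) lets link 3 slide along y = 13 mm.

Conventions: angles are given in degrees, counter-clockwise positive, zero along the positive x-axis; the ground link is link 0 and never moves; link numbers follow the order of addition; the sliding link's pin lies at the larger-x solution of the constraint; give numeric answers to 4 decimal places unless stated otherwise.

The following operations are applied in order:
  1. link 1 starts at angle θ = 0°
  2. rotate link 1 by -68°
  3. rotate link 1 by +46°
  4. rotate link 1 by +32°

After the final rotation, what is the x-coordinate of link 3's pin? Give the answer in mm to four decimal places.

geometry: r = 30 mm, L = 189 mm, e = 13 mm; θ starts at 0°
rotate link 1 by -68°: θ ← 0° -68° = -68°
rotate link 1 by +46°: θ ← -68° +46° = -22°
rotate link 1 by +32°: θ ← -22° +32° = 10°
crank pin P = (r cos θ, r sin θ) = (29.544233, 5.209445)
h = r sin θ − e = 5.209445 − 13 = -7.790555
x = r cos θ + √(L² − h²) = 29.544233 + 188.839369 = 218.383602

218.3836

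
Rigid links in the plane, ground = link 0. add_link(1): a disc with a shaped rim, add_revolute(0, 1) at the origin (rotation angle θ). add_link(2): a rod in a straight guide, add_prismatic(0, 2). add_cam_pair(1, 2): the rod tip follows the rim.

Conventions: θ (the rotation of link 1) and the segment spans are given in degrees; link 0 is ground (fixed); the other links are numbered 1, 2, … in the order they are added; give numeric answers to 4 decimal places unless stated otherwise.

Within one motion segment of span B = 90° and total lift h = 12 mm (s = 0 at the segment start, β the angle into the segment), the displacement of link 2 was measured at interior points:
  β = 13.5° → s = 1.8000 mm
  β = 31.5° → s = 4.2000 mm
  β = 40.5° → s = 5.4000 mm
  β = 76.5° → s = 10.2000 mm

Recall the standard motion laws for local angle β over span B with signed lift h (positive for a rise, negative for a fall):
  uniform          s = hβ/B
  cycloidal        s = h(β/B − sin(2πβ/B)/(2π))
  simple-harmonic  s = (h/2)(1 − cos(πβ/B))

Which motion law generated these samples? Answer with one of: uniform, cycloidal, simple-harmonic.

candidates at β/B = r: uniform s = h·r (linear in β); cycloidal s = h·(r − sin(2πr)/(2π)); simple-harmonic s = (h/2)(1 − cos(πr))
β=13.5°: printed 1.8000 | uniform 1.8000, cycloidal 0.2549, simple-harmonic 0.6540
β=31.5°: printed 4.2000 | uniform 4.2000, cycloidal 2.6549, simple-harmonic 3.2761
β=40.5°: printed 5.4000 | uniform 5.4000, cycloidal 4.8098, simple-harmonic 5.0614
β=76.5°: printed 10.2000 | uniform 10.2000, cycloidal 11.7451, simple-harmonic 11.3460
only one law matches every sample → uniform

uniform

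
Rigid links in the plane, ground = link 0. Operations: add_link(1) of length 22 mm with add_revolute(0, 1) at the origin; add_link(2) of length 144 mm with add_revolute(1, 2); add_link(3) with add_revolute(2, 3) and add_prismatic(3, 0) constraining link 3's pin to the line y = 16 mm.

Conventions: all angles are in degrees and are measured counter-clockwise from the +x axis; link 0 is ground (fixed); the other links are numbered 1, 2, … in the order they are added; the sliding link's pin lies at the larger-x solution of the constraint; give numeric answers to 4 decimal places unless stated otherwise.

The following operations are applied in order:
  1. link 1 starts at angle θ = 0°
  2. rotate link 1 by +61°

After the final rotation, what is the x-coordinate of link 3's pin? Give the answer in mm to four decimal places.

geometry: r = 22 mm, L = 144 mm, e = 16 mm; θ starts at 0°
rotate link 1 by +61°: θ ← 0° +61° = 61°
crank pin P = (r cos θ, r sin θ) = (10.665812, 19.241634)
h = r sin θ − e = 19.241634 − 16 = 3.241634
x = r cos θ + √(L² − h²) = 10.665812 + 143.963509 = 154.629320

154.6293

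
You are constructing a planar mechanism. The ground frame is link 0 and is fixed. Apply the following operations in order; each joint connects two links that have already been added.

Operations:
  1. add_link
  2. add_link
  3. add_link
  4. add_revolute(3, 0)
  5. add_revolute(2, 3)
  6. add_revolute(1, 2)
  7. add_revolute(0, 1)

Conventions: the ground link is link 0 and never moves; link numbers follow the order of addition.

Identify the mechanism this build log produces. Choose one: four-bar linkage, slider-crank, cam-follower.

links: 4 (incl. ground); joints: 4 revolute, 0 prismatic, 0 higher (cam) pair, forming one closed loop
4 links in a single 4R loop → four-bar linkage

four-bar linkage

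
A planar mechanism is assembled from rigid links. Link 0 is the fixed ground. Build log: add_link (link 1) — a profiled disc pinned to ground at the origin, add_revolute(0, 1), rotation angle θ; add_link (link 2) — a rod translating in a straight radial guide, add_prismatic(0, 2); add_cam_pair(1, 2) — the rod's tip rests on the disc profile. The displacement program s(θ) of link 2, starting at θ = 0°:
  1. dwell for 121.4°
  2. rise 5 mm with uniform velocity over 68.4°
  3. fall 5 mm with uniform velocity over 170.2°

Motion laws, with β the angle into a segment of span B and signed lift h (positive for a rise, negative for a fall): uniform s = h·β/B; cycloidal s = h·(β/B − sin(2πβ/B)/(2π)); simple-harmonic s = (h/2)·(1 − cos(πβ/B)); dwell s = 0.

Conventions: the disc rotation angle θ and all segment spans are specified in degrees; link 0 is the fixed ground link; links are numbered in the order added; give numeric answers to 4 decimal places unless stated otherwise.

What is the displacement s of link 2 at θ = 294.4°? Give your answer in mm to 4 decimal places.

seg 1 [0°–121.4°] dwell: s stays 0.0000
seg 2 [121.4°–189.8°] uniform, h=5: full span → s += 5 → s = 5.0000
seg 3 [189.8°–360°] uniform, h=-5: θ=294.4° here. β=104.6, B=170.2. -5·104.6/170.2 = -3.0729 → s = 1.9271

1.9271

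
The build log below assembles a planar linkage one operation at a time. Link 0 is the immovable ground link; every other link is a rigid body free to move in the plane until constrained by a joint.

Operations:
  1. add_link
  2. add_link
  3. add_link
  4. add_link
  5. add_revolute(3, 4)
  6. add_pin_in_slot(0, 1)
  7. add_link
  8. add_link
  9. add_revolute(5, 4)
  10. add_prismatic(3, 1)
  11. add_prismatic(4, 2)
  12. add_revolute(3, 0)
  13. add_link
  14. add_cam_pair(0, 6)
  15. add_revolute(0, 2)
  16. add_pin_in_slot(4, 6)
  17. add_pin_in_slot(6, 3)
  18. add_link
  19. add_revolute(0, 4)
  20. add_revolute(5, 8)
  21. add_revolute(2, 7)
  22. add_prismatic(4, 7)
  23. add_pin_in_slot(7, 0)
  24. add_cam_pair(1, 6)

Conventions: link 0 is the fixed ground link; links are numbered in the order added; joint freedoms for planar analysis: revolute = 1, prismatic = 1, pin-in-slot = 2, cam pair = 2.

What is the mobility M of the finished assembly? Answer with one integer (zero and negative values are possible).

ground; <1,0,0>
#1 <2,0,0>
#2 <3,0,0>
#3 <4,0,0>
#4 <5,0,0>
R:3↔4 J1 <5,1,0>
PS:0↔1 J2 <5,1,1>
#5 <6,1,1>
#6 <7,1,1>
R:5↔4 J1 <7,2,1>
P:3↔1 J1 <7,3,1>
P:4↔2 J1 <7,4,1>
R:3↔0 J1 <7,5,1>
#7 <8,5,1>
C:0↔6 J2 <8,5,2>
R:0↔2 J1 <8,6,2>
PS:4↔6 J2 <8,6,3>
PS:6↔3 J2 <8,6,4>
#8 <9,6,4>
R:0↔4 J1 <9,7,4>
R:5↔8 J1 <9,8,4>
R:2↔7 J1 <9,9,4>
P:4↔7 J1 <9,10,4>
PS:7↔0 J2 <9,10,5>
C:1↔6 J2 <9,10,6>
3×8 − 2×10 − 1×6 = -2

M = -2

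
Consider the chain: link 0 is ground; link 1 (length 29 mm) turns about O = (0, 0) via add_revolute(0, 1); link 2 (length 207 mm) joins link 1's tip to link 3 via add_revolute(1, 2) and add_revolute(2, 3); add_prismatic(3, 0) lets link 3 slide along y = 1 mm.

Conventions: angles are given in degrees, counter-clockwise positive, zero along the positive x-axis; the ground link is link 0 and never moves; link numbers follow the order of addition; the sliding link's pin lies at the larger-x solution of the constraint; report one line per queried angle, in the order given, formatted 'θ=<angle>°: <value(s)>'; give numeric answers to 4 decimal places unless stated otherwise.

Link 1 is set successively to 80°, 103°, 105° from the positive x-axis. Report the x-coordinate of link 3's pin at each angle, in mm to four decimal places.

geometry: r = 29 mm, L = 207 mm, e = 1 mm
θ=80°: crank pin P = (r cos θ, r sin θ) = (5.035797, 28.559425)
θ=80°: h = r sin θ − e = 28.559425 − 1 = 27.559425
θ=80°: x = r cos θ + √(L² − h²) = 5.035797 + 205.157203 = 210.193001
θ=103°: crank pin P = (r cos θ, r sin θ) = (-6.523581, 28.256732)
θ=103°: h = r sin θ − e = 28.256732 − 1 = 27.256732
θ=103°: x = r cos θ + √(L² − h²) = -6.523581 + 205.197638 = 198.674057
θ=105°: crank pin P = (r cos θ, r sin θ) = (-7.505752, 28.011849)
θ=105°: h = r sin θ − e = 28.011849 − 1 = 27.011849
θ=105°: x = r cos θ + √(L² − h²) = -7.505752 + 205.230017 = 197.724265

θ=80°: 210.1930
θ=103°: 198.6741
θ=105°: 197.7243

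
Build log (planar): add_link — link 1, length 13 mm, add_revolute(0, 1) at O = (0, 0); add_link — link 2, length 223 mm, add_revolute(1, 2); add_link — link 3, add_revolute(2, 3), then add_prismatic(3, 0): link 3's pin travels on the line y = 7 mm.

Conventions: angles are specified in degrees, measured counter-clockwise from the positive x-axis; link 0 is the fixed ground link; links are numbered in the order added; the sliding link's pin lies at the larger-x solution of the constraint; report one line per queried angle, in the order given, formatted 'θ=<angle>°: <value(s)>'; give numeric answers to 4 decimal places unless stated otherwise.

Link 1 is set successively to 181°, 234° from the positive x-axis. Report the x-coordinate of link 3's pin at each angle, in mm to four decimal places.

geometry: r = 13 mm, L = 223 mm, e = 7 mm
θ=181°: crank pin P = (r cos θ, r sin θ) = (-12.998020, -0.226881)
θ=181°: h = r sin θ − e = -0.226881 − 7 = -7.226881
θ=181°: x = r cos θ + √(L² − h²) = -12.998020 + 222.882867 = 209.884846
θ=234°: crank pin P = (r cos θ, r sin θ) = (-7.641208, -10.517221)
θ=234°: h = r sin θ − e = -10.517221 − 7 = -17.517221
θ=234°: x = r cos θ + √(L² − h²) = -7.641208 + 222.310924 = 214.669716

θ=181°: 209.8848
θ=234°: 214.6697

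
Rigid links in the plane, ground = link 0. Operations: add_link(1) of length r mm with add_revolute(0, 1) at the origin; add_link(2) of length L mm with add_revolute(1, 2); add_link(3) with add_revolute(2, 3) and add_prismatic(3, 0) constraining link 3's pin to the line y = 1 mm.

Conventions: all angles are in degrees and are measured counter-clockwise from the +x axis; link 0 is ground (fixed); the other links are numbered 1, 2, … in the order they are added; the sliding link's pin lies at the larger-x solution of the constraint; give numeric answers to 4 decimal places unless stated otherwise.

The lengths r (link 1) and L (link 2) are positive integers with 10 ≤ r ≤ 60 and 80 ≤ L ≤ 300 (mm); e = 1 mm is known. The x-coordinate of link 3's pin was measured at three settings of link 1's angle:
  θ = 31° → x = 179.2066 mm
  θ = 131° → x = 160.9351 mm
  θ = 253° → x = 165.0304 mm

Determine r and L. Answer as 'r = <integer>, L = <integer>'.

constraint per measurement: (x − r cos θ)² + (r sin θ − e)² = L²
subtracting the θ₁ and θ₂ equations cancels the r² and L² terms:
r = (x₁² − x₂²) / (2[(x₁cos θ₁ + e sin θ₁) − (x₂cos θ₂ + e sin θ₂)]) = 12.0000 → r = 12
L² = (x₁ − r cos θ₁)² + (r sin θ₁ − e)² = 28561.0037 → L = 169.0000 → L = 169
check at θ₃=253°: x = 165.0304 (printed 165.0304) ✓

r = 12, L = 169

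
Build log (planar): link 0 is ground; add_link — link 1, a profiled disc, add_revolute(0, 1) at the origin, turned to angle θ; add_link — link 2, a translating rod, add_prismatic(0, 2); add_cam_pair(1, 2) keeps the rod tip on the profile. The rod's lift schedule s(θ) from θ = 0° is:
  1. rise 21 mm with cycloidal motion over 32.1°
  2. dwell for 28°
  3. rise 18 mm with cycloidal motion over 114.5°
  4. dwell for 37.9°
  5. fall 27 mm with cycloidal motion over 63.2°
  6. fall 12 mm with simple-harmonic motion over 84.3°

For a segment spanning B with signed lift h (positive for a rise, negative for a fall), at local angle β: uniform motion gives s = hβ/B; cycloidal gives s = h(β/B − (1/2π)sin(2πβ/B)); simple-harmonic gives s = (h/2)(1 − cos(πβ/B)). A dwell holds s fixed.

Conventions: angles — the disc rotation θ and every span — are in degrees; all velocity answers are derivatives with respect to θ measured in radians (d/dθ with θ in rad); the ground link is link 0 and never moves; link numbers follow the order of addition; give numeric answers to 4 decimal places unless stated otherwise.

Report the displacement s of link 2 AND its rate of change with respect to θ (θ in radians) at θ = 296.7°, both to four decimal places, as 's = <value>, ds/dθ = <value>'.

seg 1 [0°–32.1°] cycloidal, h=21: full span → s += 21 → s = 21.0000
seg 2 [32.1°–60.1°] dwell: s stays 21.0000
seg 3 [60.1°–174.6°] cycloidal, h=18: full span → s += 18 → s = 39.0000
seg 4 [174.6°–212.5°] dwell: s stays 39.0000
seg 5 [212.5°–275.7°] cycloidal, h=-27: full span → s += -27 → s = 12.0000
seg 6 [275.7°–360°] simple-harmonic, h=-12: θ=296.7° here. β=21, B=84.3. -12/2·(1 − cos(π·0.2491)) = -1.7455 → s = 10.2545
velocity in seg [275.7°–360°] (simple-harmonic), θ in radians: β = 21° = 0.3665 rad, B = 84.3° = 1.4713 rad; ds/dθ = (πh/(2B)) sin(πβ/B) = (π·(-12)/(2·1.4713)) sin(π·0.2491) = -9.033664 mm/rad

s = 10.2545, ds/dθ = -9.0337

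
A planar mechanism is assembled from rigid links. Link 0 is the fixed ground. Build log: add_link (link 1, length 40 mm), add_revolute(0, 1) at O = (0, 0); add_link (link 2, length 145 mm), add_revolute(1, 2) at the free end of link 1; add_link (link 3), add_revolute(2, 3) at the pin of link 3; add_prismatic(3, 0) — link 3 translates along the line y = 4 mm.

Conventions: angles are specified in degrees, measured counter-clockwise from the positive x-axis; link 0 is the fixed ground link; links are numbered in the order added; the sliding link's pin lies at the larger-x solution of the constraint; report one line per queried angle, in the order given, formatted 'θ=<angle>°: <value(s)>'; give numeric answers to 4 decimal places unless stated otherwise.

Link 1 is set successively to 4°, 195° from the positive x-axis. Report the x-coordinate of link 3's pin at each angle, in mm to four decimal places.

geometry: r = 40 mm, L = 145 mm, e = 4 mm
θ=4°: crank pin P = (r cos θ, r sin θ) = (39.902562, 2.790259)
θ=4°: h = r sin θ − e = 2.790259 − 4 = -1.209741
θ=4°: x = r cos θ + √(L² − h²) = 39.902562 + 144.994953 = 184.897515
θ=195°: crank pin P = (r cos θ, r sin θ) = (-38.637033, -10.352762)
θ=195°: h = r sin θ − e = -10.352762 − 4 = -14.352762
θ=195°: x = r cos θ + √(L² − h²) = -38.637033 + 144.287900 = 105.650867

θ=4°: 184.8975
θ=195°: 105.6509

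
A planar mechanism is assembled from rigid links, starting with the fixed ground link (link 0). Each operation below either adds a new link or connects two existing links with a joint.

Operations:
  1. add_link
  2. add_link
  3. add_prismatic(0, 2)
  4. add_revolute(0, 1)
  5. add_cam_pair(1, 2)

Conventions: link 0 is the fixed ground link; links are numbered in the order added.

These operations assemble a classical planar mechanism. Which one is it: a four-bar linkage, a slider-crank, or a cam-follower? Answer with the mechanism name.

links: 3 (incl. ground); joints: 1 revolute, 1 prismatic, 1 higher (cam) pair, forming one closed loop
3 links, revolute + prismatic + higher pair in one loop → cam-follower

cam-follower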